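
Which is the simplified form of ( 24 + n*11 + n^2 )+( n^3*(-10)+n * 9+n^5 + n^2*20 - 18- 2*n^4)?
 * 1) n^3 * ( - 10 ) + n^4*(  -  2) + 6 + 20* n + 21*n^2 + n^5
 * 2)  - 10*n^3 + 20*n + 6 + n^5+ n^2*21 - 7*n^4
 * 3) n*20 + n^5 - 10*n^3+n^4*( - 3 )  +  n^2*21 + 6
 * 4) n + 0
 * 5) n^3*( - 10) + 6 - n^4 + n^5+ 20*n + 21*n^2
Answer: 1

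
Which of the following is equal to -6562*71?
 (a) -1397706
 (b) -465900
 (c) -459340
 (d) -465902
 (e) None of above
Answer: d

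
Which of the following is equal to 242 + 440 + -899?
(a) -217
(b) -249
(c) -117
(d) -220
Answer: a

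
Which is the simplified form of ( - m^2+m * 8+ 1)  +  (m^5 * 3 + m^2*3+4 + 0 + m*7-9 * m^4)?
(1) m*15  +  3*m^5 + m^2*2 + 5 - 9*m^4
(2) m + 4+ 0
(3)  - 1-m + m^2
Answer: 1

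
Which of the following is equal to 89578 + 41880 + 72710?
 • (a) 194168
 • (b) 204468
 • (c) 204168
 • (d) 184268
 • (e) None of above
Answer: c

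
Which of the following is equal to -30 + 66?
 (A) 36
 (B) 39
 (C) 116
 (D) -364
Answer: A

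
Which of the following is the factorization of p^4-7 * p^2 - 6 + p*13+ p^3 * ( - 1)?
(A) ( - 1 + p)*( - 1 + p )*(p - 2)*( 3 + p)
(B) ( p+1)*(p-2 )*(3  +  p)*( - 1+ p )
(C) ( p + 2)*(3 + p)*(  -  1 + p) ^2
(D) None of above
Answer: A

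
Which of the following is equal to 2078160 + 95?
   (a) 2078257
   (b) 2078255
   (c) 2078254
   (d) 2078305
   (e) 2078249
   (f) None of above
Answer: b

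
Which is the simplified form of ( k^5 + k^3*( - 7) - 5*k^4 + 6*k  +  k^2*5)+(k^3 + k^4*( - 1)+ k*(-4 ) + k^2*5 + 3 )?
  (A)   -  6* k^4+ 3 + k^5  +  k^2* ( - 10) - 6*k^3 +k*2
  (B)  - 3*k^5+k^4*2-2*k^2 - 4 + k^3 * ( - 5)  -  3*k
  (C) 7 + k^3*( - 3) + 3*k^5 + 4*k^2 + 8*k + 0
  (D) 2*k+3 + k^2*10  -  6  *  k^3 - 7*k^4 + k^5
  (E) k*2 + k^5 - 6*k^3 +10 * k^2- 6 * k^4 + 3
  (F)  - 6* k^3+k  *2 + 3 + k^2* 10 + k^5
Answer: E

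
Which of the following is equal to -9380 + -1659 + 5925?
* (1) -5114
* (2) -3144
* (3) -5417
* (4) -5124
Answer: 1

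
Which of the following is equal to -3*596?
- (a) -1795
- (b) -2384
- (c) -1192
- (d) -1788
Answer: d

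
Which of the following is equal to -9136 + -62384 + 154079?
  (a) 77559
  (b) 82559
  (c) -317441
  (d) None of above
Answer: b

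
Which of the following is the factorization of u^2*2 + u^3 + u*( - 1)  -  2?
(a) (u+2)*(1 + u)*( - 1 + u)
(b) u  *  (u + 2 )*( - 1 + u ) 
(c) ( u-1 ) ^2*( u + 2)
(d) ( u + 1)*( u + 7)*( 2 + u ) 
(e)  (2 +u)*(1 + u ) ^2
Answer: a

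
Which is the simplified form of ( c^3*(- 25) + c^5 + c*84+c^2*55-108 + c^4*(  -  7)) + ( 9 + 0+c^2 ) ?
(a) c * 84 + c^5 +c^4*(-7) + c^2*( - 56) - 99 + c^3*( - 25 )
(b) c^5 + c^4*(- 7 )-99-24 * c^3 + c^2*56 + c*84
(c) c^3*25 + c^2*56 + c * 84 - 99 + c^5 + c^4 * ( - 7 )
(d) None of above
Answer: d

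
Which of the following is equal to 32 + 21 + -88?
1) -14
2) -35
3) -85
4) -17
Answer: 2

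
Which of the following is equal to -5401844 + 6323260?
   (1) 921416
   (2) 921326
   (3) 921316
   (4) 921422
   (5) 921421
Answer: 1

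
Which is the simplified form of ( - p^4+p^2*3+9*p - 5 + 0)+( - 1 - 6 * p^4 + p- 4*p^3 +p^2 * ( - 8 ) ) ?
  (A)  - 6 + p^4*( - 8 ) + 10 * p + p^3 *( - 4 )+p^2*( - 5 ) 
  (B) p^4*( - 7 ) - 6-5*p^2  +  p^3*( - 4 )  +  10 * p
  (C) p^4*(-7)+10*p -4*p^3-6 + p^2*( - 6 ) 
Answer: B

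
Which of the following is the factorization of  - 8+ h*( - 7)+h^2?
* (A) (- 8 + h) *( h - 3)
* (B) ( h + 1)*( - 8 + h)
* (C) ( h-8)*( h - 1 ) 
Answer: B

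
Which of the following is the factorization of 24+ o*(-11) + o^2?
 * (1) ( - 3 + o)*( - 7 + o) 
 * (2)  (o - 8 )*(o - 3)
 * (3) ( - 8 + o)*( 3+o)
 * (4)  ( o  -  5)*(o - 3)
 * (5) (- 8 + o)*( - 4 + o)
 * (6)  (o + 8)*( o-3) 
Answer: 2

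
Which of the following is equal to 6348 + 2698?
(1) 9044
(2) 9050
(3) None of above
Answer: 3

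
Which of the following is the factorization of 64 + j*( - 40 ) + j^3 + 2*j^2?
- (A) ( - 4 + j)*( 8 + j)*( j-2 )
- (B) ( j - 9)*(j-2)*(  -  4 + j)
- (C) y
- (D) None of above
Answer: A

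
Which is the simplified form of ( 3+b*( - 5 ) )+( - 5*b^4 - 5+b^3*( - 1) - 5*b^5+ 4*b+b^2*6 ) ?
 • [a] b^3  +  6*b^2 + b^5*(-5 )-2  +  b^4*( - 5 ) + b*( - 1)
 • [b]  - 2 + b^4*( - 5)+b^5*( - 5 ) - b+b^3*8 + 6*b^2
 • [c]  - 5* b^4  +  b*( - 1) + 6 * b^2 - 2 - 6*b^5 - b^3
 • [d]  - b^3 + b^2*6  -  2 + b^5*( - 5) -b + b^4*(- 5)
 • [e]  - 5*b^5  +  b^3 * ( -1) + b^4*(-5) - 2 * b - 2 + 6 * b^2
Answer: d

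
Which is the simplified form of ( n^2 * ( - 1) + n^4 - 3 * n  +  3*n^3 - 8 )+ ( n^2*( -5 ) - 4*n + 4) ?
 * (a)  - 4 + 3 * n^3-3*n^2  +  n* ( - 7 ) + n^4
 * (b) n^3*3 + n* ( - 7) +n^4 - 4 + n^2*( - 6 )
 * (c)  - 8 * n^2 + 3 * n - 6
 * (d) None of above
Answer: b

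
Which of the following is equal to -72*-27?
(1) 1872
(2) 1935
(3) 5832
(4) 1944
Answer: 4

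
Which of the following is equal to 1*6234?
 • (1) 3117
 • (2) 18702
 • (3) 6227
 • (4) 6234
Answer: 4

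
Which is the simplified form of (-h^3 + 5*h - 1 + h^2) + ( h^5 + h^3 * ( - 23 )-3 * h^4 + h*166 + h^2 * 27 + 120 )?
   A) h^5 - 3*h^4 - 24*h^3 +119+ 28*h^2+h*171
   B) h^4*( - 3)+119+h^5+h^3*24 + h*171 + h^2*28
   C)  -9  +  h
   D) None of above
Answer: A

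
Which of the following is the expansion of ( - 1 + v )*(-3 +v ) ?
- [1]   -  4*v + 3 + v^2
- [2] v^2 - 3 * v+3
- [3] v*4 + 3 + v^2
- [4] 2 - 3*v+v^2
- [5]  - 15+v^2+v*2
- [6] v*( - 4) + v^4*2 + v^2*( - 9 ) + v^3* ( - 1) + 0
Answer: 1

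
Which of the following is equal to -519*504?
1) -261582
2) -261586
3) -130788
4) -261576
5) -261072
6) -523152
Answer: 4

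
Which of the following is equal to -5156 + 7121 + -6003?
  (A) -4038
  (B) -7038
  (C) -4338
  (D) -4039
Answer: A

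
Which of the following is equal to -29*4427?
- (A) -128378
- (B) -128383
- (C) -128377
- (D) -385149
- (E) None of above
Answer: B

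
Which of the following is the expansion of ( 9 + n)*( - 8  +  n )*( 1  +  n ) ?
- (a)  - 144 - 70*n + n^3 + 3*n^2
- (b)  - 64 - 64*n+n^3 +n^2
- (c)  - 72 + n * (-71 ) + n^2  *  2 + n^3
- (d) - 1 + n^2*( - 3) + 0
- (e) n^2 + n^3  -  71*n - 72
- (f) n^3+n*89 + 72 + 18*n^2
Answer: c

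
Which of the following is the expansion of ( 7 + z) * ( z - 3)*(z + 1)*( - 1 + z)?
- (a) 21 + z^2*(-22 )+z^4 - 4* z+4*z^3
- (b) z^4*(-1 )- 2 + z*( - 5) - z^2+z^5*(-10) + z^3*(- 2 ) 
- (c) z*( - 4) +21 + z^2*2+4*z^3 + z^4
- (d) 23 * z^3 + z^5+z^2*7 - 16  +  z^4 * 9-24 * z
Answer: a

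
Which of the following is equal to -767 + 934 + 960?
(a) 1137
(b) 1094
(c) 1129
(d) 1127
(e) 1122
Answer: d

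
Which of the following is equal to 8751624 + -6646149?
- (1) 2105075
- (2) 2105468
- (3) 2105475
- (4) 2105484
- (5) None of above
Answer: 3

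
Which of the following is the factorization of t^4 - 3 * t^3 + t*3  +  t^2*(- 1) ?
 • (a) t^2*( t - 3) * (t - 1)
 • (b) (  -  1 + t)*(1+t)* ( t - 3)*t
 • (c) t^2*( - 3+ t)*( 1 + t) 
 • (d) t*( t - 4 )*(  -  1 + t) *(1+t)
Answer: b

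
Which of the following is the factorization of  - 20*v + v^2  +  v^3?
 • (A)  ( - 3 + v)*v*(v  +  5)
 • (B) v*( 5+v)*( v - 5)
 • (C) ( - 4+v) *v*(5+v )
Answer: C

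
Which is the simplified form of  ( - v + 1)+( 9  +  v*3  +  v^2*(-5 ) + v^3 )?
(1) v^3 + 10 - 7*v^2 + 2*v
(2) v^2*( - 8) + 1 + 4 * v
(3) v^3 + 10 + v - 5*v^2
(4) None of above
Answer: 4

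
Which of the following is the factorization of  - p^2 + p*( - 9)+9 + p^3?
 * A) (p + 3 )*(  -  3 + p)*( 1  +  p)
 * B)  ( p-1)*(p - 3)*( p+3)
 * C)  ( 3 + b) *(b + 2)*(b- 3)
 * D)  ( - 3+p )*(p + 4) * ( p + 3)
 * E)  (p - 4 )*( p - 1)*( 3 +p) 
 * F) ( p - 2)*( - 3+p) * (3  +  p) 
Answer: B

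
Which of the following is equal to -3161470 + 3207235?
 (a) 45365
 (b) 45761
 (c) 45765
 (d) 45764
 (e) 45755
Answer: c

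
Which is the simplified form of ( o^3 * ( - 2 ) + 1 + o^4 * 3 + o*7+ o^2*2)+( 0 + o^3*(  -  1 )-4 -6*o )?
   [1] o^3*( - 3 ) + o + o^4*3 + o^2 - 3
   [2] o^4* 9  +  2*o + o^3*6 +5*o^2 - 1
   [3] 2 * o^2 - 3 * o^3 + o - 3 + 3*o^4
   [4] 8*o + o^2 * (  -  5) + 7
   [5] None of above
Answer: 3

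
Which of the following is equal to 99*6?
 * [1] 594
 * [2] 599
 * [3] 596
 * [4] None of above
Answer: 1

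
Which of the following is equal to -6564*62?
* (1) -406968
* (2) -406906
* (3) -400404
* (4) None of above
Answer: 1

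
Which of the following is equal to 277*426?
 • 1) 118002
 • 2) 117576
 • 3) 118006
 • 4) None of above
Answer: 1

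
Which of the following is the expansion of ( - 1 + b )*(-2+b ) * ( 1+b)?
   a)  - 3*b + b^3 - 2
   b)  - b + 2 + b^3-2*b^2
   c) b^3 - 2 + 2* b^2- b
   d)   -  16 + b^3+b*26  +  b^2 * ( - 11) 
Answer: b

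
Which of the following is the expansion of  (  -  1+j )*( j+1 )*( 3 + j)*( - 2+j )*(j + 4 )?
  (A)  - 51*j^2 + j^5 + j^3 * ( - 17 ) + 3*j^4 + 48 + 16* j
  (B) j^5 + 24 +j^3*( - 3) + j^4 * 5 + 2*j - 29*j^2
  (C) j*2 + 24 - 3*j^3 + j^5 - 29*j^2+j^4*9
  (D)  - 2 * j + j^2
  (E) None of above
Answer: B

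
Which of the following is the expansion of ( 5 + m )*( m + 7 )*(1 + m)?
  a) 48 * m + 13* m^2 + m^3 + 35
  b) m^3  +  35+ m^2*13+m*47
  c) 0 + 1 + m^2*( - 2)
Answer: b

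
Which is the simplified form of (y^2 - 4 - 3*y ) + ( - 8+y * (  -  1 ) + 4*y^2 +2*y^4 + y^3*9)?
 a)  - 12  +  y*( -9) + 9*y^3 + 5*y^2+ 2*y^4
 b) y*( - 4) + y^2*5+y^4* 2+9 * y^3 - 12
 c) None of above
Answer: b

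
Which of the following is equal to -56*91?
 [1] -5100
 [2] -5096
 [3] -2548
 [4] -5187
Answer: 2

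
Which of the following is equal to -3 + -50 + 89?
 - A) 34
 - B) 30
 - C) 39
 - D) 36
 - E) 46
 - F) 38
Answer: D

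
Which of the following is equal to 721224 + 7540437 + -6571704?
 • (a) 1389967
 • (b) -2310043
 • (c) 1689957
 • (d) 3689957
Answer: c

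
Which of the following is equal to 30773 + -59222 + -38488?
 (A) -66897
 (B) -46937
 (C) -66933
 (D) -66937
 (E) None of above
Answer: D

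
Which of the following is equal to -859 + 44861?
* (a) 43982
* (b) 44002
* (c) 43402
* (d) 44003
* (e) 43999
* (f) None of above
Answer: b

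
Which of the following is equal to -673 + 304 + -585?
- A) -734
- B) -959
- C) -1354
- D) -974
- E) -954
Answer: E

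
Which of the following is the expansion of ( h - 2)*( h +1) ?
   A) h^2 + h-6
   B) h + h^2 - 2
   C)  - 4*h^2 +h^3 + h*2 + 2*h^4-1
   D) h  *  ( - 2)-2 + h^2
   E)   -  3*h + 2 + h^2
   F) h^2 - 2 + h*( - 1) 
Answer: F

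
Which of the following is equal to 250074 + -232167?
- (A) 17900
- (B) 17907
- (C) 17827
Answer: B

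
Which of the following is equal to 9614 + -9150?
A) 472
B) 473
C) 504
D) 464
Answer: D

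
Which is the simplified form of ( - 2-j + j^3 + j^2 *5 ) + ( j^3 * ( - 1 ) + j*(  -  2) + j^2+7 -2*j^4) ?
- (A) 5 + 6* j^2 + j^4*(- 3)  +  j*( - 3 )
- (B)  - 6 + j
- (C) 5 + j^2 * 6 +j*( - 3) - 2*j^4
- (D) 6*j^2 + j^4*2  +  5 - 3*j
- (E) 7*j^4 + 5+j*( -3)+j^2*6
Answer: C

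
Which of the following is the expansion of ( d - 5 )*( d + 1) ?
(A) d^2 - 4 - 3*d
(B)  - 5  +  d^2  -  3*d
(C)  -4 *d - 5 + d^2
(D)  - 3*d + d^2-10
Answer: C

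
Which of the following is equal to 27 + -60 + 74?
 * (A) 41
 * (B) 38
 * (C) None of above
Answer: A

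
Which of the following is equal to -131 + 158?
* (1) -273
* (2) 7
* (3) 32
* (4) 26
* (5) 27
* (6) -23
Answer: 5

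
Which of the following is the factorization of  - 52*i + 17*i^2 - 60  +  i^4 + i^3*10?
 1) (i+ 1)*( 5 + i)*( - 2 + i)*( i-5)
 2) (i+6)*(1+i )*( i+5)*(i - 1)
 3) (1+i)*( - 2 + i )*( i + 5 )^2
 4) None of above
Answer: 4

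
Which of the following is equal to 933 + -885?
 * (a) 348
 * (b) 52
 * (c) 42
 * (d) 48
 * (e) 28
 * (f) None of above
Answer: d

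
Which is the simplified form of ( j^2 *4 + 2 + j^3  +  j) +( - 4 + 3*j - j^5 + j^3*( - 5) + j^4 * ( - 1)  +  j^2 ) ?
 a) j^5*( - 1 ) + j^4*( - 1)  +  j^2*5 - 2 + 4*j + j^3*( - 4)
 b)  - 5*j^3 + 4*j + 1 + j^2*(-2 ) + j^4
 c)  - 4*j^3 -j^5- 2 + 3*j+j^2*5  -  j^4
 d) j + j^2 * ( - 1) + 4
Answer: a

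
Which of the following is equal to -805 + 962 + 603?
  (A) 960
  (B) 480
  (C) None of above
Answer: C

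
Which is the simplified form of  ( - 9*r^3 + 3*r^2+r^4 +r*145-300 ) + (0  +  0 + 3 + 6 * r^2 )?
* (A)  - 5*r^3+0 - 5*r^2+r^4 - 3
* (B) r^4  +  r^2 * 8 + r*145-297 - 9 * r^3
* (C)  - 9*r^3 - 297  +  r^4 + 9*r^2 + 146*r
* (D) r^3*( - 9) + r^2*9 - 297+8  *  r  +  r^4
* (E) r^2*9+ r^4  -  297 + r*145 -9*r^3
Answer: E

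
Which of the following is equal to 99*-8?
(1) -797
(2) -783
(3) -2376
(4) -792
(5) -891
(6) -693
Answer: 4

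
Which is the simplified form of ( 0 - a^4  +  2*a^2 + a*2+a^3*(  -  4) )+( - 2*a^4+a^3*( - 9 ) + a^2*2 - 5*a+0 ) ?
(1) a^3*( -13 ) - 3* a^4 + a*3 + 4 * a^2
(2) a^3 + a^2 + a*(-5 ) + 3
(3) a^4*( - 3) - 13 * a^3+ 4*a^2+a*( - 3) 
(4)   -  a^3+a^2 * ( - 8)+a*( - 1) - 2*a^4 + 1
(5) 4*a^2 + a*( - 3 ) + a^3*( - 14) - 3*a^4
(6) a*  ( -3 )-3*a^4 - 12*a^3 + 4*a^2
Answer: 3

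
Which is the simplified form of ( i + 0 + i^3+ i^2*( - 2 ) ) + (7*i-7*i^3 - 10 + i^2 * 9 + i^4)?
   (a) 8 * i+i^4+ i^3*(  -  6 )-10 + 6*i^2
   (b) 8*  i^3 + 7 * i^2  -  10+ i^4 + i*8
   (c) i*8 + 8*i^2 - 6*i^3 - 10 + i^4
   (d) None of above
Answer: d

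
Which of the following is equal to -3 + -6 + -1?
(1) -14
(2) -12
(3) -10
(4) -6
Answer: 3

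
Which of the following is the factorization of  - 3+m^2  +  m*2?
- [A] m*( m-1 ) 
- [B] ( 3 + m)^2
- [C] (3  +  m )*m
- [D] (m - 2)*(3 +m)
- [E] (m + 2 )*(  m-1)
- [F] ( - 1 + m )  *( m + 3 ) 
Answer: F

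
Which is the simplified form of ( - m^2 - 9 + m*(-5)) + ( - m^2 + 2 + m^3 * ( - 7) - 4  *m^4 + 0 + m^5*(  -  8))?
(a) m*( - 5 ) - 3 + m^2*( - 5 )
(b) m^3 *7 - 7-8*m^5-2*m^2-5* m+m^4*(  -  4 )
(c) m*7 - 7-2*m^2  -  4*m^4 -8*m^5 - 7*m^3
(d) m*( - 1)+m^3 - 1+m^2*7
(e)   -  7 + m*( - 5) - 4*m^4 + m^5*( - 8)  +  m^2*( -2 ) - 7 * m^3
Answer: e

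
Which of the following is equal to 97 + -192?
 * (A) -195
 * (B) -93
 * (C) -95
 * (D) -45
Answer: C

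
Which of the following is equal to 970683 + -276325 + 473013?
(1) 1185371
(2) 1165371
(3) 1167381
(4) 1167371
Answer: 4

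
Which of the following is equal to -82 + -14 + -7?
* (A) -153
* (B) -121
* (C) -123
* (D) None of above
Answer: D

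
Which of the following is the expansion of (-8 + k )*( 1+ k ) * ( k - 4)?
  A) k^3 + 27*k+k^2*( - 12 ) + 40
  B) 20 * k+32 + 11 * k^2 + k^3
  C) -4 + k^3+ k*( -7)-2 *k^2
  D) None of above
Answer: D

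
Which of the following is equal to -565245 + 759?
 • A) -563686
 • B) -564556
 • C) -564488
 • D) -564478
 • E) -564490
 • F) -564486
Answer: F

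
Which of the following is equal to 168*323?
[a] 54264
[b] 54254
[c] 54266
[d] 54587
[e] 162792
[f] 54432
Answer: a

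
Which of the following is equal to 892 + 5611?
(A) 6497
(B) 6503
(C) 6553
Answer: B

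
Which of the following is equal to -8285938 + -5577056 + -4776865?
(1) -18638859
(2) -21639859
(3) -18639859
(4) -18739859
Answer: 3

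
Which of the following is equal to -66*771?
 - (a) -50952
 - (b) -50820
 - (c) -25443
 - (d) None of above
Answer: d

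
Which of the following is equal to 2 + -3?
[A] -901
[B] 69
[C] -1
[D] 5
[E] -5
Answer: C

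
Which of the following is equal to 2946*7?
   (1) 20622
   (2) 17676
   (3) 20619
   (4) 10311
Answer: 1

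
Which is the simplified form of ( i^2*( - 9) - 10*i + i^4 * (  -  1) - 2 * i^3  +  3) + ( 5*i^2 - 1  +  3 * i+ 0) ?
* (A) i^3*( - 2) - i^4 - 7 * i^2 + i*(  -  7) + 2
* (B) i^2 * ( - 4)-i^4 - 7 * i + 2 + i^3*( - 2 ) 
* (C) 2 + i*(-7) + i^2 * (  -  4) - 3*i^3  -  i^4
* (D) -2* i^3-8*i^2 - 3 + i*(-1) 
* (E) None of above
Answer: B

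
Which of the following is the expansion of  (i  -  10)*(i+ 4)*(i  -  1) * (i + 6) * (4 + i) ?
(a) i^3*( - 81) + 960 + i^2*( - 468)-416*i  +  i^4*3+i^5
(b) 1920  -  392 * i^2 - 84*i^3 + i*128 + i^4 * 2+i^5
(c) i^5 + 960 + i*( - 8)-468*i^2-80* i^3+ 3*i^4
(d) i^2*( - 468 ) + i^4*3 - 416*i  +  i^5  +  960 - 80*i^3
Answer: d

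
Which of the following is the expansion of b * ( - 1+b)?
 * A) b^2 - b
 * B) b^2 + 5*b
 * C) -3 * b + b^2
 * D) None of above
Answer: A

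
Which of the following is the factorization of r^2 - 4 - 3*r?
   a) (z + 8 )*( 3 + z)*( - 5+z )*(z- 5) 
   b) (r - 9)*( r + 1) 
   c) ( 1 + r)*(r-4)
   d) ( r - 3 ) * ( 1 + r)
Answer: c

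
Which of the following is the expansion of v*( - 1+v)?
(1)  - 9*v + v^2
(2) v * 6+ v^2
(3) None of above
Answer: 3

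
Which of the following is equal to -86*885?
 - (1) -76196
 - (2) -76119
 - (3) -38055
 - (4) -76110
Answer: 4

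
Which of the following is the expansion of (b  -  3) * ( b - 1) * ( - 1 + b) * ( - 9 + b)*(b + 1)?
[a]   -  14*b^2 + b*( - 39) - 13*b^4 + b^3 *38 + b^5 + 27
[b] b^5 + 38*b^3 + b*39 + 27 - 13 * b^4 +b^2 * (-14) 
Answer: a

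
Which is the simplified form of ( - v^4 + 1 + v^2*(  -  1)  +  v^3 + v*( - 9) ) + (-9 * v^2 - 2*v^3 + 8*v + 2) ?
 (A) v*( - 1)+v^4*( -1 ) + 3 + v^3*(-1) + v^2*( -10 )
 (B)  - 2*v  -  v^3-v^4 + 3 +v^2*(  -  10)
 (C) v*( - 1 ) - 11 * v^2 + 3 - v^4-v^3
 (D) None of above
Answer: A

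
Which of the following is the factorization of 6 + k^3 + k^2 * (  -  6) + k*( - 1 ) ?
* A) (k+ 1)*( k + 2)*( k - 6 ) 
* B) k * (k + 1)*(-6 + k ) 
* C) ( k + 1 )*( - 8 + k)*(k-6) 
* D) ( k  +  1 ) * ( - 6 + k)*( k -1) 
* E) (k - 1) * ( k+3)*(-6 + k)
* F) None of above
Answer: D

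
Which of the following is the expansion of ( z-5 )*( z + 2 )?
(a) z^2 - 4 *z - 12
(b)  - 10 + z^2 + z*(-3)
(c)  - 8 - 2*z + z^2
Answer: b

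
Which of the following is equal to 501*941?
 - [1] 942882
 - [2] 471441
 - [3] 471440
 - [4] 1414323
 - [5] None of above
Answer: 2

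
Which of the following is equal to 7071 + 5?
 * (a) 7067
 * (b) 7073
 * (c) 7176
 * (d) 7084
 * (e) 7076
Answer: e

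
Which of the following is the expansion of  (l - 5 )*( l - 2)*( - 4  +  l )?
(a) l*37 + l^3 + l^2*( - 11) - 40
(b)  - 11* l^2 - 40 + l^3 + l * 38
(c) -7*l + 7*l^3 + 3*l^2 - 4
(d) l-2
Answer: b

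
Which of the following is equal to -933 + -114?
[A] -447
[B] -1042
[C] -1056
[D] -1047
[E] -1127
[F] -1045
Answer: D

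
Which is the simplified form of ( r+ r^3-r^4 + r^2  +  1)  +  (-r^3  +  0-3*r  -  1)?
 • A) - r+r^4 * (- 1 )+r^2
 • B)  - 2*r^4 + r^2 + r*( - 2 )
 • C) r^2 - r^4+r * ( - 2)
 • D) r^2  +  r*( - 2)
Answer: C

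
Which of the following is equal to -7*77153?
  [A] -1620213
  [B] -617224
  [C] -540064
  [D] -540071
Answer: D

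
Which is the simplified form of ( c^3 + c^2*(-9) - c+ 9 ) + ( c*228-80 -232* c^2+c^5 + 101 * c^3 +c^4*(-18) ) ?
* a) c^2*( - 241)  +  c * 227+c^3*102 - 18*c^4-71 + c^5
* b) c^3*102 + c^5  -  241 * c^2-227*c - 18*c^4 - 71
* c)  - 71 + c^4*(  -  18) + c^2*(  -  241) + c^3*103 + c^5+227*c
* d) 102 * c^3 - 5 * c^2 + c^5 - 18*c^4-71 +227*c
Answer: a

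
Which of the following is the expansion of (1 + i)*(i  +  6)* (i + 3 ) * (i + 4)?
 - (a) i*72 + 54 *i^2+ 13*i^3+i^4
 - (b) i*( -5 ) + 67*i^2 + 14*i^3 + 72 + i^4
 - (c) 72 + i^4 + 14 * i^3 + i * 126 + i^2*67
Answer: c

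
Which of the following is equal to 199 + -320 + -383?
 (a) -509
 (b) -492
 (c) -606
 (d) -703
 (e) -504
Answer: e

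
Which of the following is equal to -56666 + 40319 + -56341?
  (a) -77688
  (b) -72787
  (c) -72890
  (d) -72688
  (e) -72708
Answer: d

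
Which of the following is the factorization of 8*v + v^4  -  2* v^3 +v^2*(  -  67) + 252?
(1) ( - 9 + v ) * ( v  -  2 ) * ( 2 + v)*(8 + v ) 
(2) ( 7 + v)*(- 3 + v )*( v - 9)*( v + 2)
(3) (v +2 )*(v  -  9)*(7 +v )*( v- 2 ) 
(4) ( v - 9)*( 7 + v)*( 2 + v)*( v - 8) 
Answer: 3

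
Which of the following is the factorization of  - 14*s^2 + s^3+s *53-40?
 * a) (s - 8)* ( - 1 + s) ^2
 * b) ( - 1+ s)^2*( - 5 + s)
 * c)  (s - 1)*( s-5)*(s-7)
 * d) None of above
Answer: d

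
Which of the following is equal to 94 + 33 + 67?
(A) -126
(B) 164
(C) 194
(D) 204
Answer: C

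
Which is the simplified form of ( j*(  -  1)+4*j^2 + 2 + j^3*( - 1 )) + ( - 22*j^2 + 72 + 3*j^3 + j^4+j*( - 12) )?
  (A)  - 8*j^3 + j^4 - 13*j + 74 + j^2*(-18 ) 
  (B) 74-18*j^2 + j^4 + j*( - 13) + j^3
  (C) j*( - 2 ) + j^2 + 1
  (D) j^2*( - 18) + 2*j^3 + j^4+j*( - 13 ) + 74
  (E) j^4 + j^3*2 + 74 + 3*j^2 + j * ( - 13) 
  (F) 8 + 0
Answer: D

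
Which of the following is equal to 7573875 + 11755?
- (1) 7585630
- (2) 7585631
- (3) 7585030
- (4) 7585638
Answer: 1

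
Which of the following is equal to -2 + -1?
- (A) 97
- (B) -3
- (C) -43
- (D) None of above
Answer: B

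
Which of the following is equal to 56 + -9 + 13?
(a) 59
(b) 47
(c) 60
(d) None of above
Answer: c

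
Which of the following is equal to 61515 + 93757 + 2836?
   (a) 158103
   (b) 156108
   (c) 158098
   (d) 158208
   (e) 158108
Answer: e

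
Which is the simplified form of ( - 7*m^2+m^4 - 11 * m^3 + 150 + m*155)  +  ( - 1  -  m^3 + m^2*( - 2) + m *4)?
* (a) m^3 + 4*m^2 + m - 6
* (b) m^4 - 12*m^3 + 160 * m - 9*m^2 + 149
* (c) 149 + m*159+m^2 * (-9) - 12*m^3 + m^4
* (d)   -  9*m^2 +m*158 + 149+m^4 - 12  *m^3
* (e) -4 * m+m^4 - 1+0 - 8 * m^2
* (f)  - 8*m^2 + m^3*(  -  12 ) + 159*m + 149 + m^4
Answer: c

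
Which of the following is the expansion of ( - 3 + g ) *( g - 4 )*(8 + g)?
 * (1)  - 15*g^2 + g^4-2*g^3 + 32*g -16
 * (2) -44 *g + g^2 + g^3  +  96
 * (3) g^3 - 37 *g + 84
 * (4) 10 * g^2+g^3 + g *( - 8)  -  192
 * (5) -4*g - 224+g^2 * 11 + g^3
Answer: 2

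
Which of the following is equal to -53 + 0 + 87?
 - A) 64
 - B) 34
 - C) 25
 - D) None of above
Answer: B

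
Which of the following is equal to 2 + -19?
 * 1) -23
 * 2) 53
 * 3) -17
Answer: 3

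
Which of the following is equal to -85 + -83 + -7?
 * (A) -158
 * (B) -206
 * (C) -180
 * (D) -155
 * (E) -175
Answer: E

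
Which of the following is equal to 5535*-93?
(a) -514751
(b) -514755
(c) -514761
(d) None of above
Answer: b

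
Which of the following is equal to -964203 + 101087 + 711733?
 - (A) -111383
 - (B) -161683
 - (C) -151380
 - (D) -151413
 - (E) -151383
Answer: E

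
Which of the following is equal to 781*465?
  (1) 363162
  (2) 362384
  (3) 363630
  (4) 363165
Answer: 4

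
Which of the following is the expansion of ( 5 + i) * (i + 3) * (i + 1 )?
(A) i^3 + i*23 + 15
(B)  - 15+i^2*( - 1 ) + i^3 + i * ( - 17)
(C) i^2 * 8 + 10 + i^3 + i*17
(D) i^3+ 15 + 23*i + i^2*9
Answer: D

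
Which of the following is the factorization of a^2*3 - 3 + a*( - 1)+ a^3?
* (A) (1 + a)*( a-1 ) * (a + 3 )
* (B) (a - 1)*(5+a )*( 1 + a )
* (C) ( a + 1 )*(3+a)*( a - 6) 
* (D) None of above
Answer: A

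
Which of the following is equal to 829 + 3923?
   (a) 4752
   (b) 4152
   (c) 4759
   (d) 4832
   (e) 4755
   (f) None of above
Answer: a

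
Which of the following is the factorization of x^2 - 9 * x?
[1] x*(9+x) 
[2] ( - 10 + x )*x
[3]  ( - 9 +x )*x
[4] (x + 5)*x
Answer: 3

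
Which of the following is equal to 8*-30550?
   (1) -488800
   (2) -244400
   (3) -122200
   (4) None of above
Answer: 2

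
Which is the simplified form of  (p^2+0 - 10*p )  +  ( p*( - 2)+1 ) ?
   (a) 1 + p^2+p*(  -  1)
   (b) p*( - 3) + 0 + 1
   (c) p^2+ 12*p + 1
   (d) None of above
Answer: d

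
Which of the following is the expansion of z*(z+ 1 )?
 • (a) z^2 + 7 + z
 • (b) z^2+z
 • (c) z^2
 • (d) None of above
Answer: b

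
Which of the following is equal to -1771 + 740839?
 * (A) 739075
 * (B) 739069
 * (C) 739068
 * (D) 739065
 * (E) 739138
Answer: C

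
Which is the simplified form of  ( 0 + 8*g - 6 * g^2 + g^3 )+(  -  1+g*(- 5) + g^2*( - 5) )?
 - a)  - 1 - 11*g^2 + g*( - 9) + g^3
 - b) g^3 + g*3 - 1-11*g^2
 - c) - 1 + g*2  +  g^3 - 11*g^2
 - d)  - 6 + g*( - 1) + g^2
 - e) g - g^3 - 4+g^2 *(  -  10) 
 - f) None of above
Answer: b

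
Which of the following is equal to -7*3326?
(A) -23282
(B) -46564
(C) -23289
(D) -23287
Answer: A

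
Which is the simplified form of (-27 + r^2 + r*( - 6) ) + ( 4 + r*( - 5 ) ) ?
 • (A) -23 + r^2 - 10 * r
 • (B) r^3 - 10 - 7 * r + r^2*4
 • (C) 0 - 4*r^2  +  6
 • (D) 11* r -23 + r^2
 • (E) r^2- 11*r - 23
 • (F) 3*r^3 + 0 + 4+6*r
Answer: E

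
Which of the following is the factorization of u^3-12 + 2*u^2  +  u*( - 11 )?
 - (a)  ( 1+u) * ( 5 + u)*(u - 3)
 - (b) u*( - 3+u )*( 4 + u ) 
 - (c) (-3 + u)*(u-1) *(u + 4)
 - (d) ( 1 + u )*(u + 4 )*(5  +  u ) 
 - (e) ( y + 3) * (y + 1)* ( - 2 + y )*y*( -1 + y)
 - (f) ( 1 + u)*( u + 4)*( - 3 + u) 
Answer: f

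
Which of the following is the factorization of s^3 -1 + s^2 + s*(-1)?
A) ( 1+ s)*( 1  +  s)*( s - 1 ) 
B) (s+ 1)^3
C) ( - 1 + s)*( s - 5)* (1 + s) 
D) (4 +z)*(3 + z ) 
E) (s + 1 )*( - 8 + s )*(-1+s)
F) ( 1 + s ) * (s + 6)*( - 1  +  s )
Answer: A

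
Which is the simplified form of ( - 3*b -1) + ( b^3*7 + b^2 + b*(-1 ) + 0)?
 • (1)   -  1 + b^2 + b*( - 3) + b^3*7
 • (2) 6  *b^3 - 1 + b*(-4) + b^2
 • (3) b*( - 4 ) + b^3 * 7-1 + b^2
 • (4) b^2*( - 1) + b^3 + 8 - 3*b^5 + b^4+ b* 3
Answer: 3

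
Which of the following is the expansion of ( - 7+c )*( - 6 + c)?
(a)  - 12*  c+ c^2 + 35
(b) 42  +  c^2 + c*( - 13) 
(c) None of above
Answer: b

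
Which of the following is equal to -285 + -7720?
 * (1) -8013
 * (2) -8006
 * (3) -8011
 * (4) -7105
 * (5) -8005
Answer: 5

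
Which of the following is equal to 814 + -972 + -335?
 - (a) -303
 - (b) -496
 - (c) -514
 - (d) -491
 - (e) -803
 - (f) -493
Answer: f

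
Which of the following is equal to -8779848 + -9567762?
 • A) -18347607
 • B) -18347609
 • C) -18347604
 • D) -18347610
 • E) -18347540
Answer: D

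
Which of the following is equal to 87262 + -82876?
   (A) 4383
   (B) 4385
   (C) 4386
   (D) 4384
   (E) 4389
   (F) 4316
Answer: C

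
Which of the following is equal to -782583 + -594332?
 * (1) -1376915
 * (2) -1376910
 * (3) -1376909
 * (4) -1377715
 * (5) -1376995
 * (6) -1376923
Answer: 1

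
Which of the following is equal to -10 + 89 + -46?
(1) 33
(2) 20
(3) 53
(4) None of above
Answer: 1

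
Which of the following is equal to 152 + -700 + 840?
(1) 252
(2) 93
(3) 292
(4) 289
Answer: 3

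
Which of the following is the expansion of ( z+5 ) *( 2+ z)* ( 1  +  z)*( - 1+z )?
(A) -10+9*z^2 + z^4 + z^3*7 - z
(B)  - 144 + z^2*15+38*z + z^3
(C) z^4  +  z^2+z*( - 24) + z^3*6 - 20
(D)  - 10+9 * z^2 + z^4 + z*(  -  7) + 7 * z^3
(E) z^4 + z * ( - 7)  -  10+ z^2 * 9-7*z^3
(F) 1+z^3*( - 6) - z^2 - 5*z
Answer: D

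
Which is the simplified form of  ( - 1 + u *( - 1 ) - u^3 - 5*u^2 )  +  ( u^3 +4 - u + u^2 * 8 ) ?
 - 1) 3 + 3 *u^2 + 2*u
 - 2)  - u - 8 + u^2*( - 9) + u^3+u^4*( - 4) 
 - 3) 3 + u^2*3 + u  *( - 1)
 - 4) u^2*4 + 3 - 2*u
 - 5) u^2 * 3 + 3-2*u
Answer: 5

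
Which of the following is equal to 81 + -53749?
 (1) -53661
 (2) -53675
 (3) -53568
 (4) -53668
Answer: 4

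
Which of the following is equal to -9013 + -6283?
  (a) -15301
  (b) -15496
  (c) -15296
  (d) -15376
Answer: c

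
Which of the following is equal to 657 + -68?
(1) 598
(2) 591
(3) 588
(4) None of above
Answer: 4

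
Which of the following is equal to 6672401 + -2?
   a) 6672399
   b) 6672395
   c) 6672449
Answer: a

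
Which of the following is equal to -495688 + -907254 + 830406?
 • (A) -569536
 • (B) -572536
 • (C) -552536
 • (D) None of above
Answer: B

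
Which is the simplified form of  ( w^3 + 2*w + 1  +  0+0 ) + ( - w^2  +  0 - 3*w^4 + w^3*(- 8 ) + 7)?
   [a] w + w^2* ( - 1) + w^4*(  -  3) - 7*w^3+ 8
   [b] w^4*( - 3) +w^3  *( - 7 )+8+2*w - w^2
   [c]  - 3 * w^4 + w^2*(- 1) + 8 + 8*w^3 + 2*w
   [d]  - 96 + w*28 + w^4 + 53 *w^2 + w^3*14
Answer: b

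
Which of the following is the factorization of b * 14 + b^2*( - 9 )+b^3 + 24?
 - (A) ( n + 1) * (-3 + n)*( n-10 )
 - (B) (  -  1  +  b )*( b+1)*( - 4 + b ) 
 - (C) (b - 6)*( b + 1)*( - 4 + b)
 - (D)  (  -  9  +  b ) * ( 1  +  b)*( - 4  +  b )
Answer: C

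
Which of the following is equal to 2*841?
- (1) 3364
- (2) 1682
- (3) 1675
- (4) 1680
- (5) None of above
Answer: 2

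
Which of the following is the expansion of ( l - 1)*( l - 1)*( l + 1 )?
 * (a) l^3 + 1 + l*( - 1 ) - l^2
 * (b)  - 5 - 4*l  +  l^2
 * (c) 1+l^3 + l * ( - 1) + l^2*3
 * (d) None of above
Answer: a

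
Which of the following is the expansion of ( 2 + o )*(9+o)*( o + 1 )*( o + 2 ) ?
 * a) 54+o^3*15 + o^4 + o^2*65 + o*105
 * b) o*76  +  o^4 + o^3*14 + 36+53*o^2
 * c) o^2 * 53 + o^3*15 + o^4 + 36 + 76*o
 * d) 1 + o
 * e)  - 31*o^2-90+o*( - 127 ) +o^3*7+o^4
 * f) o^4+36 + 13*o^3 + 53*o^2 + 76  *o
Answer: b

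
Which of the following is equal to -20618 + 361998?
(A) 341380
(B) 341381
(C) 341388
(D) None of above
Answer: A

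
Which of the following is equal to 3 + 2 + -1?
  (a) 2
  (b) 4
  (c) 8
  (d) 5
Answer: b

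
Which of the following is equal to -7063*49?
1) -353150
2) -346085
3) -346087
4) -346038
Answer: 3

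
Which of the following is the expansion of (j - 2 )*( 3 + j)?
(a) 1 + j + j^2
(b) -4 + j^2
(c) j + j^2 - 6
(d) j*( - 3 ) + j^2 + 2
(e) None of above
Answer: c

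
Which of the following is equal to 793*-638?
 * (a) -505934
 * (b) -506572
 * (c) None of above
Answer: a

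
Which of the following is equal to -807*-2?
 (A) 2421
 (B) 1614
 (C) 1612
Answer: B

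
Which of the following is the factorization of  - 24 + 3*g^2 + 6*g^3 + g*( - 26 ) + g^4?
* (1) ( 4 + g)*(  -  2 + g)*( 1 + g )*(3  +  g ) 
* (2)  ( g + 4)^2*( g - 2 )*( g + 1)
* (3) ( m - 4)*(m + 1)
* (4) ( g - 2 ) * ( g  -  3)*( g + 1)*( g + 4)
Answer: 1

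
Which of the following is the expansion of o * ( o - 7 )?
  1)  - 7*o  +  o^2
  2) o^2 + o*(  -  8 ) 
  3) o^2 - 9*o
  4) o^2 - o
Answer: 1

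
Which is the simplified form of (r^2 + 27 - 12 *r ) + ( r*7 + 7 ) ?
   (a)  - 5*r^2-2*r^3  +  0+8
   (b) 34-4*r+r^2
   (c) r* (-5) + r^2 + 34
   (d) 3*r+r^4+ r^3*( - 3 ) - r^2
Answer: c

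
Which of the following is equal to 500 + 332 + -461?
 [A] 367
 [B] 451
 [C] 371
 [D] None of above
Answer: C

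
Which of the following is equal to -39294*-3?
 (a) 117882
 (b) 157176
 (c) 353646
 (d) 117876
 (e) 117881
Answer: a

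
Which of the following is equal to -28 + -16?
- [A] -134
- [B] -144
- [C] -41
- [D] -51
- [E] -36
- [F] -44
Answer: F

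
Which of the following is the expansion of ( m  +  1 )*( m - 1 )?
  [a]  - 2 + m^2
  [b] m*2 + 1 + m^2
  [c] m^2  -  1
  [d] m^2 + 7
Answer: c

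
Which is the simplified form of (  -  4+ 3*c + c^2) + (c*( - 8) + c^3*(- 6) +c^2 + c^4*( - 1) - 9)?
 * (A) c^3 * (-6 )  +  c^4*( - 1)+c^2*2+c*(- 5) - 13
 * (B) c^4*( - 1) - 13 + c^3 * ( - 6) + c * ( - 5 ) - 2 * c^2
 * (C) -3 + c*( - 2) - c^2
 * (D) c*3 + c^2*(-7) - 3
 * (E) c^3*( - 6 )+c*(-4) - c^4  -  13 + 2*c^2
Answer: A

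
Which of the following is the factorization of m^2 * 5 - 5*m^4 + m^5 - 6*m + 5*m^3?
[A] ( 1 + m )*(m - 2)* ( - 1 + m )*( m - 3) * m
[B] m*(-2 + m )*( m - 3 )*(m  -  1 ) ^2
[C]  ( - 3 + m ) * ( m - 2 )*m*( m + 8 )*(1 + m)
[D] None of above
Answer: A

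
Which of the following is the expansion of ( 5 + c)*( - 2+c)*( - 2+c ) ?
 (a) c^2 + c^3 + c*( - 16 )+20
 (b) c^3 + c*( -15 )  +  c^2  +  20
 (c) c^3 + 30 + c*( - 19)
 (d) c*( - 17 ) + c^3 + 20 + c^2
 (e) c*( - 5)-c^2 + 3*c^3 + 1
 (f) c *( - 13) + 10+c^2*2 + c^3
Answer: a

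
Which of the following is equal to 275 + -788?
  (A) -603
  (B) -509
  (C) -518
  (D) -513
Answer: D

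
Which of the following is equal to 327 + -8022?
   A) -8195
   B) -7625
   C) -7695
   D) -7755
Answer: C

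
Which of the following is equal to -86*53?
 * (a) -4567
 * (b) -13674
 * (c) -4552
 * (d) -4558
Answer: d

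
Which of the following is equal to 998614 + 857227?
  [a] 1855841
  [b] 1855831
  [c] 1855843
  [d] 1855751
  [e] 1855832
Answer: a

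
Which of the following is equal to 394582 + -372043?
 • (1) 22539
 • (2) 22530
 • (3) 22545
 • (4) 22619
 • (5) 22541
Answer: 1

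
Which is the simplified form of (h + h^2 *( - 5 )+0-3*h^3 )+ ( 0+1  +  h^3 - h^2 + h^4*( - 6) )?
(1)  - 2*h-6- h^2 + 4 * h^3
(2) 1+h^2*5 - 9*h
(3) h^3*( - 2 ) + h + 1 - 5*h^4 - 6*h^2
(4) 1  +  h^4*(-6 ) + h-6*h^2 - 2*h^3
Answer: 4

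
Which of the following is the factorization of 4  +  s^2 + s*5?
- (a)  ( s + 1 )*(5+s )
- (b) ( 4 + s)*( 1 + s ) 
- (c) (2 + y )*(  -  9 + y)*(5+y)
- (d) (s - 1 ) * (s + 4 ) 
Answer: b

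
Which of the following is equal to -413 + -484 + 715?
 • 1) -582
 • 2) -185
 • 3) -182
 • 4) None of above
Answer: 3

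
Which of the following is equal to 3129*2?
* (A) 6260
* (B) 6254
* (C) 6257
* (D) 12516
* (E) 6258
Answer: E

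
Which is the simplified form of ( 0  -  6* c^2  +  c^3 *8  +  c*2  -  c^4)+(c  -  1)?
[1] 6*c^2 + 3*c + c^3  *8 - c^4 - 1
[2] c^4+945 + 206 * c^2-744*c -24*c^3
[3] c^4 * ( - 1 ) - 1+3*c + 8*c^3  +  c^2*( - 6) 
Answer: 3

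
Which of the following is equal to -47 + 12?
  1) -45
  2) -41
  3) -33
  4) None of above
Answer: 4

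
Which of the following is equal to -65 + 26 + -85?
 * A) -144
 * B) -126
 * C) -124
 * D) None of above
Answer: C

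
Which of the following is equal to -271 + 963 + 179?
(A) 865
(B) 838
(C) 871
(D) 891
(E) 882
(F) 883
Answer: C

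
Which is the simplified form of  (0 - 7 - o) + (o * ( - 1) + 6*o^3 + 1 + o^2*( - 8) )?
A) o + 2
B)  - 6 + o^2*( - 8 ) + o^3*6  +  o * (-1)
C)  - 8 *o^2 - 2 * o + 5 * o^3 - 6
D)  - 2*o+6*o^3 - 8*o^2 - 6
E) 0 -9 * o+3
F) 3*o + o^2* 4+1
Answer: D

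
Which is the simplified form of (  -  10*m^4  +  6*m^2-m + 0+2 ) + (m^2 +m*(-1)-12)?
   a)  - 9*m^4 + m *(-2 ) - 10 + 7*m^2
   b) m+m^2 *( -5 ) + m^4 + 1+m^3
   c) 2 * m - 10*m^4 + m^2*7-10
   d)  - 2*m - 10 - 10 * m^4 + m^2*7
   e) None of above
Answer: d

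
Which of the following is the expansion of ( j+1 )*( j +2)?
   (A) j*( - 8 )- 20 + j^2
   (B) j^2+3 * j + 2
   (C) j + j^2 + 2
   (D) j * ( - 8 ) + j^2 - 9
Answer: B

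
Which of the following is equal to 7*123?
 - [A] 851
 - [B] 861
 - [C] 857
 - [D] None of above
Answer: B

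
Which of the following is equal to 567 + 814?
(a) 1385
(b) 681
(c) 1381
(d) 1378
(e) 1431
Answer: c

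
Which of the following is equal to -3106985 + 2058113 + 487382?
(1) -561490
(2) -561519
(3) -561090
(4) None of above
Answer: 1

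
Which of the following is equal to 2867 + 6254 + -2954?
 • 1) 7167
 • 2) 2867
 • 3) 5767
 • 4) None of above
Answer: 4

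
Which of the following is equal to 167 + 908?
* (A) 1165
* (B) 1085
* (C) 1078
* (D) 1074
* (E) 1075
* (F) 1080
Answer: E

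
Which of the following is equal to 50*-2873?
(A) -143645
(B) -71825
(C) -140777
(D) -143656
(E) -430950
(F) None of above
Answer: F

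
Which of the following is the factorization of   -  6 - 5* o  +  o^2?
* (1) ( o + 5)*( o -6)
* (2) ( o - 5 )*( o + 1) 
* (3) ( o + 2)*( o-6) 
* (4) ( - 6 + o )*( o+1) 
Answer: 4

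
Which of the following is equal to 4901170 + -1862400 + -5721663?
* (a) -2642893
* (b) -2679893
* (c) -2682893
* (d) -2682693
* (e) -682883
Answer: c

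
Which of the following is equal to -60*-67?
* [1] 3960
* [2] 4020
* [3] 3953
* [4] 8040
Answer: 2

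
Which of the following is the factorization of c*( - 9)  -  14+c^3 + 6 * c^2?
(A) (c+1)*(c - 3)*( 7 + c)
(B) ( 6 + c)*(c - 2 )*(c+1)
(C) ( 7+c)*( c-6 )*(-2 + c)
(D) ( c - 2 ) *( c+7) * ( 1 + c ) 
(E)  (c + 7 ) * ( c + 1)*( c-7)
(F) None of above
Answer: D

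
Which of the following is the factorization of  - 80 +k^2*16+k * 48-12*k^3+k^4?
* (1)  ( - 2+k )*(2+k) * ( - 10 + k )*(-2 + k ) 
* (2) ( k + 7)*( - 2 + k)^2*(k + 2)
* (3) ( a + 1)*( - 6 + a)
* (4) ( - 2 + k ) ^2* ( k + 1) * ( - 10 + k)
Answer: 1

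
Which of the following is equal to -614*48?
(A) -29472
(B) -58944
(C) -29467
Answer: A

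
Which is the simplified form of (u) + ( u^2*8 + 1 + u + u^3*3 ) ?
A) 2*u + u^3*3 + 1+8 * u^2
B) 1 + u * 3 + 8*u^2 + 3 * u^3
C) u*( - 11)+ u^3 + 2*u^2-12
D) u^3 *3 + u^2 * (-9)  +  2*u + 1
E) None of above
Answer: A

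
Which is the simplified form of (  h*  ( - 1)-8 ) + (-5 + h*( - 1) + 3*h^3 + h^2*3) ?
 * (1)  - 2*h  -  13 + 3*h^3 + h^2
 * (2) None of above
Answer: 2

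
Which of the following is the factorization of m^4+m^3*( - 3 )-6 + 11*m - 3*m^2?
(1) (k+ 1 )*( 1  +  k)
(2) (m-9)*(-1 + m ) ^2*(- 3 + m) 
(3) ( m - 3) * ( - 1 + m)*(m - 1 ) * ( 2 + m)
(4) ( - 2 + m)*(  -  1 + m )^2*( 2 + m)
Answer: 3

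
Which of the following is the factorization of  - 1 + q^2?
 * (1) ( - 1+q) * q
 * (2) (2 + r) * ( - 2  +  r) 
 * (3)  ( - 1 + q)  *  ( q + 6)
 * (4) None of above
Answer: 4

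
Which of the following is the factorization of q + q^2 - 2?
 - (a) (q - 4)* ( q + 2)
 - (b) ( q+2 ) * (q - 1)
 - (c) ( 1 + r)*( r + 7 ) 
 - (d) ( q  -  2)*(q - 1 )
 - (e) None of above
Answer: b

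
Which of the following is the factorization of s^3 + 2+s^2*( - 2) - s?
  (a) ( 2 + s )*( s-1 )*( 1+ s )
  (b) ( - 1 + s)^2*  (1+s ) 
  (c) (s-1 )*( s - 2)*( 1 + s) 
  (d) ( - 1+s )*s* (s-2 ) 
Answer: c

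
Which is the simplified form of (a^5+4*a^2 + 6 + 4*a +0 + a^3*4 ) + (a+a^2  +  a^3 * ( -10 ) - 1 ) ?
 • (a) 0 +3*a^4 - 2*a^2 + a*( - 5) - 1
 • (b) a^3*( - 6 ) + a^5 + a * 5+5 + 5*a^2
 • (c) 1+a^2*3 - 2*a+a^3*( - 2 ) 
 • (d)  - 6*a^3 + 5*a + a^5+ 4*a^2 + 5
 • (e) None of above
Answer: b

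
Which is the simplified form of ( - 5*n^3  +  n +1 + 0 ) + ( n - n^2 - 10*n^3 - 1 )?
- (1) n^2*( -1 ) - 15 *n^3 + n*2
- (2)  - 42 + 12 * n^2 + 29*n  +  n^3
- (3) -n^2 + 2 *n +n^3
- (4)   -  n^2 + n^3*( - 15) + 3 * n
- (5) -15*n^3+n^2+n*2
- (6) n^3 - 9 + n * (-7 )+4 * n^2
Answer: 1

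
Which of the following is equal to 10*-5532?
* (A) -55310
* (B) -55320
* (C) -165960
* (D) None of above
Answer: B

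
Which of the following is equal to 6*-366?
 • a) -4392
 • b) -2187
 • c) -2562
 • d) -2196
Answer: d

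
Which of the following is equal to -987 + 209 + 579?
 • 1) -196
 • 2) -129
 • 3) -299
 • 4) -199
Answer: 4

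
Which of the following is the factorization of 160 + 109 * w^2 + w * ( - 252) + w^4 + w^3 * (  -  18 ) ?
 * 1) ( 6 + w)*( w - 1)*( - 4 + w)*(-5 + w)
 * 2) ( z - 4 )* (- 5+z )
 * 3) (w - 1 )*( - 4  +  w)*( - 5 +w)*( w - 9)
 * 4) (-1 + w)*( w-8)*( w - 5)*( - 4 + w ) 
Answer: 4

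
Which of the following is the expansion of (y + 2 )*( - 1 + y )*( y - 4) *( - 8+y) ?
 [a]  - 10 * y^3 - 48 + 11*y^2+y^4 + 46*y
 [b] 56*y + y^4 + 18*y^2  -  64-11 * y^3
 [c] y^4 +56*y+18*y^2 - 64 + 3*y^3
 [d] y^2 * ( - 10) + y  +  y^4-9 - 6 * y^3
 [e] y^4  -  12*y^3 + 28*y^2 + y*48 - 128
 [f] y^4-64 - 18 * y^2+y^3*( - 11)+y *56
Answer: b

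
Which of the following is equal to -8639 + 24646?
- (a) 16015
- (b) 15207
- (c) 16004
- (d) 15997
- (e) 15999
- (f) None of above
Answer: f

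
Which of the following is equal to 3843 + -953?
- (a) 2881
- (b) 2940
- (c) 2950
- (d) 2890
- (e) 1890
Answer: d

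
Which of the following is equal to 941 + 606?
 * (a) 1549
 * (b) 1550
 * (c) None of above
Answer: c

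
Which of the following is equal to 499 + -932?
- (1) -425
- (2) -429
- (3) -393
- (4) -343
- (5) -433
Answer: 5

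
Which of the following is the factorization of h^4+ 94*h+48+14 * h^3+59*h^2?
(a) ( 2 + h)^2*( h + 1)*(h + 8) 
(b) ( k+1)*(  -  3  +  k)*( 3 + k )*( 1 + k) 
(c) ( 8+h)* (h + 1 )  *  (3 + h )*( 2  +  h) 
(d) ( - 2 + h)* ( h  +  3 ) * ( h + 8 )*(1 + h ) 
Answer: c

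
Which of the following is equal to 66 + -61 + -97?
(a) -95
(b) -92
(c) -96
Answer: b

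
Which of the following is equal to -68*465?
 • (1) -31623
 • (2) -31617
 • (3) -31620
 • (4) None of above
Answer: 3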